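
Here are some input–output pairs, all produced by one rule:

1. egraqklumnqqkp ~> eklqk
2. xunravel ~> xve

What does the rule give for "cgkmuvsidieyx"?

Looking at the pairs, the operation is to swap each adjacent pair of characters (1↔2, 3↔4, ...), then keep one character in every 3, starting at position 2 (positions 2nd, 5th, 8th, ...).
Working it through for "cgkmuvsidieyx": intermediate "gcmkvuisidyex", final "cvsy".

cvsy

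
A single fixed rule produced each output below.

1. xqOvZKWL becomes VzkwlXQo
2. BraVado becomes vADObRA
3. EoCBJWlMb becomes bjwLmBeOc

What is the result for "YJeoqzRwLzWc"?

The rule is to flip the case of every letter, then move the first 3 characters to the end (rotate left by 3).
Applying both steps to "YJeoqzRwLzWc": "yjEOQZrWlZwC", then "OQZrWlZwCyjE".

OQZrWlZwCyjE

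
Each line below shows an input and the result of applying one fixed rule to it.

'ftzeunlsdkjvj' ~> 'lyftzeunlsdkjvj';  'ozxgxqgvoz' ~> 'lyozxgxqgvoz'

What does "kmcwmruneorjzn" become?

What's happening: prepend "ly".
On "kmcwmruneorjzn" that produces "lykmcwmruneorjzn".

lykmcwmruneorjzn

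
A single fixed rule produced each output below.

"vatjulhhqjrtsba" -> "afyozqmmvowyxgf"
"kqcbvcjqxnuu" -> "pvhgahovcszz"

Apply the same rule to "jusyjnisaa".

ozxdosnxff

What's happening: shift every letter 5 places forward in the alphabet (wrapping around).
For "jusyjnisaa" the result is "ozxdosnxff".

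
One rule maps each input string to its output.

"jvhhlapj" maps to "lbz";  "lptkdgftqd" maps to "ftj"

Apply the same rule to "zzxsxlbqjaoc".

The transformation: keep one character in every 3, starting at position 2 (positions 2nd, 5th, 8th, ...), then shift every letter 10 places backward in the alphabet (wrapping around).
"zzxsxlbqjaoc" → "zxqo" → "pnge".

pnge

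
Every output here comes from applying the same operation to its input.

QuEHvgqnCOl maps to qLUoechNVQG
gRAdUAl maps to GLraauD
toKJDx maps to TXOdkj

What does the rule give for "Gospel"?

Each output is the input with this applied: flip the case of every letter, then take characters alternately from the front and the back (1st, last, 2nd, 2nd-last, ...).
"Gospel" → "gOSPEL" → "gLOESP".

gLOESP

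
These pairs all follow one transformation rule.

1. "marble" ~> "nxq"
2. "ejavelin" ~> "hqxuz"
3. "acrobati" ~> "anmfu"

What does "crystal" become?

efmx

In each case the input is transformed by: delete the first 3 characters, then shift every letter 12 places forward in the alphabet (wrapping around).
Working it through for "crystal": intermediate "stal", final "efmx".
(Check on "ejavelin": → "velin" → "hqxuz" ✓)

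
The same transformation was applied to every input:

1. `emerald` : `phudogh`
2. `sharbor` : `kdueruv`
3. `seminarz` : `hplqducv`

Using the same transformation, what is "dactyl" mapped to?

The rule is to shift every letter 3 places forward in the alphabet (wrapping around), then move the first character to the end.
For "dactyl", step one produces "gdfwbo"; step two turns that into "dfwbog".

dfwbog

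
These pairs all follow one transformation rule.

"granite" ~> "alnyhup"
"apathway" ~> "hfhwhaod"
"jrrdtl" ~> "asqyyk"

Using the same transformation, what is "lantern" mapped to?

What's happening: shift every letter 7 places forward in the alphabet (wrapping around), then move the last 2 characters to the front (rotate right by 2).
For "lantern", step one produces "shualyu"; step two turns that into "yushual".
(Check on "jrrdtl": → "qyykas" → "asqyyk" ✓)

yushual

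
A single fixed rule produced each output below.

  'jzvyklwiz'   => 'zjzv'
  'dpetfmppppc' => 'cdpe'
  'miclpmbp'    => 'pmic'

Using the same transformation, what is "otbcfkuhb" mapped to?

The pattern: move the last character to the front, then keep only the first 4 characters.
Working it through for "otbcfkuhb": intermediate "botbcfkuh", final "botb".

botb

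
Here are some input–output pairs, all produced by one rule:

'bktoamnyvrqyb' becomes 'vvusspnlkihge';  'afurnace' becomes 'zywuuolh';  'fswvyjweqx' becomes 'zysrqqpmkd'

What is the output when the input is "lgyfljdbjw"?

The pattern: shift every letter 6 places backward in the alphabet (wrapping around), then sort the characters into reverse alphabetical order.
Starting from "lgyfljdbjw": after the first operation, "faszfdxvdq"; after the second, "zxvsqffdda".
(Check on "bktoamnyvrqyb": → "veniughsplksv" → "vvusspnlkihge" ✓)

zxvsqffdda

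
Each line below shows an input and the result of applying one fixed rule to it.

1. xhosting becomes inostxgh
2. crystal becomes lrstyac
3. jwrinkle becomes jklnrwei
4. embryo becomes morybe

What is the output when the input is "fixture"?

The pattern: sort the characters into alphabetical order, then move the first 2 characters to the end (rotate left by 2).
Applying both steps to "fixture": "efirtux", then "irtuxef".

irtuxef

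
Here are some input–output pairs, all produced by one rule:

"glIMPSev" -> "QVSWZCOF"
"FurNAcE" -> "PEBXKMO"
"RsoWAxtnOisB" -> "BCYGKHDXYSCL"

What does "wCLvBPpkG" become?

The pattern: shift every letter 10 places forward in the alphabet (wrapping around), then convert every letter to uppercase.
On "wCLvBPpkG" that produces "GMVFLZZUQ".

GMVFLZZUQ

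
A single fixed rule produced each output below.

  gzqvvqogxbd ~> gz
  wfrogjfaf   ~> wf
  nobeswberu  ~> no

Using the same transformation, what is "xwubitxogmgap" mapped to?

Rule — keep only the first 2 characters.
Doing the same to "xwubitxogmgap": "xw".

xw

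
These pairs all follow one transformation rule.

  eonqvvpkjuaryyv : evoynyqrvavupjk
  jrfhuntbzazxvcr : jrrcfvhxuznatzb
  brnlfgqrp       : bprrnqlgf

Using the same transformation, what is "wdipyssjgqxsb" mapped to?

Rule — take characters alternately from the front and the back (1st, last, 2nd, 2nd-last, ...).
For "wdipyssjgqxsb" the result is "wbdsixpqygsjs".

wbdsixpqygsjs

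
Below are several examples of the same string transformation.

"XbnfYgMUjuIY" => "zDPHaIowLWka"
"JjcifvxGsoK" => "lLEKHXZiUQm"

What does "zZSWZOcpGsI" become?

BbuybqERiUk

The rule is to shift every letter 2 places forward in the alphabet (wrapping around), then flip the case of every letter.
"zZSWZOcpGsI" → "bBUYBQerIuK" → "BbuybqERiUk".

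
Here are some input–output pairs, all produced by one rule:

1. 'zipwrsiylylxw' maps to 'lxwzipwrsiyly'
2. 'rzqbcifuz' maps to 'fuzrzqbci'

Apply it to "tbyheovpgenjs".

njstbyheovpge

Looking at the pairs, the operation is to move the last 3 characters to the front (rotate right by 3).
So "tbyheovpgenjs" becomes "njstbyheovpge".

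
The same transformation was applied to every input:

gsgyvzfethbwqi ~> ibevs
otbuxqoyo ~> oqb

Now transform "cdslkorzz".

zos

What's happening: reverse the string, then keep one character in every 3, starting at position 1 (positions 1st, 4th, 7th, ...).
For "cdslkorzz", step one produces "zzroklsdc"; step two turns that into "zos".
(Check on "gsgyvzfethbwqi": → "iqwbhtefzvygsg" → "ibevs" ✓)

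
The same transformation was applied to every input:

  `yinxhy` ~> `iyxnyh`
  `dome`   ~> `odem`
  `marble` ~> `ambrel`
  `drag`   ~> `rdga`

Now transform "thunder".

htnuedr

Looking at the pairs, the operation is to swap each adjacent pair of characters (1↔2, 3↔4, ...).
Applying that to "thunder" gives "htnuedr".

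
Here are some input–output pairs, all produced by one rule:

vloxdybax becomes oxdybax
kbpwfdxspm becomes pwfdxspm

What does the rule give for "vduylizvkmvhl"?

Looking at the pairs, the operation is to delete the first 2 characters.
"vduylizvkmvhl" → "uylizvkmvhl".

uylizvkmvhl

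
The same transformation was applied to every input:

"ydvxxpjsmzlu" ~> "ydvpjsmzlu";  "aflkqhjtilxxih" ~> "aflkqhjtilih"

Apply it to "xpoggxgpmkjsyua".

The rule is to remove every "x".
So "xpoggxgpmkjsyua" becomes "pogggpmkjsyua".

pogggpmkjsyua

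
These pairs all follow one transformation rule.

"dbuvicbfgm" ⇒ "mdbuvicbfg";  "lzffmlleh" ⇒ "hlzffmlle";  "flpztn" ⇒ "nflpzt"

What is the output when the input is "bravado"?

obravad

Each output is the input with this applied: move the last character to the front.
For "bravado" the result is "obravad".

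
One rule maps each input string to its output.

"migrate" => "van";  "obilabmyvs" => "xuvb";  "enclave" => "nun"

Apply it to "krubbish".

In each case the input is transformed by: shift every letter 9 places forward in the alphabet (wrapping around), then keep one character in every 3, starting at position 1 (positions 1st, 4th, 7th, ...).
For "krubbish", step one produces "tadkkrbq"; step two turns that into "tkb".

tkb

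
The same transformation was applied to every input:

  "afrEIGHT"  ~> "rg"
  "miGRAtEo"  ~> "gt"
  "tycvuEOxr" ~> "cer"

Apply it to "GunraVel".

In each case the input is transformed by: keep one character in every 3, starting at position 3 (positions 3rd, 6th, 9th, ...), then convert every letter to lowercase.
For "GunraVel", step one produces "nV"; step two turns that into "nv".

nv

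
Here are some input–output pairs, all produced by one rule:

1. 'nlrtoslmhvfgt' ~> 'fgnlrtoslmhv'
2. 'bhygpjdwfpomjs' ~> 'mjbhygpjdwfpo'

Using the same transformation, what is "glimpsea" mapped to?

Each output is the input with this applied: delete the last character, then move the last 2 characters to the front (rotate right by 2).
Starting from "glimpsea": after the first operation, "glimpse"; after the second, "seglimp".
(Check on "bhygpjdwfpomjs": → "bhygpjdwfpomj" → "mjbhygpjdwfpo" ✓)

seglimp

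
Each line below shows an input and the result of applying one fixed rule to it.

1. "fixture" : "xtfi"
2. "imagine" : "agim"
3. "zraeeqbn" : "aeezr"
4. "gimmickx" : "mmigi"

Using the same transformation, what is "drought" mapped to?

oudr

Rule — delete the last 3 characters, then move the first 2 characters to the end (rotate left by 2).
So "drought" becomes "oudr".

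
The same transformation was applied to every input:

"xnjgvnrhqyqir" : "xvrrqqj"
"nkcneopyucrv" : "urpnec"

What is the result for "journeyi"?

Each output is the input with this applied: keep every other character starting from the first (positions 1st, 3rd, 5th, ...), then sort the characters into reverse alphabetical order.
Working it through for "journeyi": intermediate "juny", final "yunj".
(Check on "xnjgvnrhqyqir": → "xjvrqqr" → "xvrrqqj" ✓)

yunj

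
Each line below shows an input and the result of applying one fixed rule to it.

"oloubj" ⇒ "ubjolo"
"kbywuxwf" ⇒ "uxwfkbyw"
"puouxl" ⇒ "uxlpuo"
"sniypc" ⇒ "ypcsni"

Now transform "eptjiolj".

ioljeptj

Looking at the pairs, the operation is to swap the front and back halves of the string.
So "eptjiolj" becomes "ioljeptj".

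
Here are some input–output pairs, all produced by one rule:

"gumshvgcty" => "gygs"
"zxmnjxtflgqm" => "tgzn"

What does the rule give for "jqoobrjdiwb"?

In each case the input is transformed by: keep one character in every 3, starting at position 1 (positions 1st, 4th, 7th, ...), then swap the front and back halves of the string.
Working it through for "jqoobrjdiwb": intermediate "jojw", final "jwjo".

jwjo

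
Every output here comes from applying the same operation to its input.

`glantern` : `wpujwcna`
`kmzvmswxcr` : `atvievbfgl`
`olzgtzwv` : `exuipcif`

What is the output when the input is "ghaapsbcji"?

The rule is to shift every letter 9 places forward in the alphabet (wrapping around), then move the last character to the front.
For "ghaapsbcji" the result is "rpqjjybkls".

rpqjjybkls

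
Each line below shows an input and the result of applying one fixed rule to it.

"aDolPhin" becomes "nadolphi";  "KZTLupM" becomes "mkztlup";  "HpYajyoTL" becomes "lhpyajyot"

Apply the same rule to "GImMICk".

kgimmic

In each case the input is transformed by: move the last character to the front, then convert every letter to lowercase.
On "GImMICk": the first step gives "kGImMIC", and the second then gives "kgimmic".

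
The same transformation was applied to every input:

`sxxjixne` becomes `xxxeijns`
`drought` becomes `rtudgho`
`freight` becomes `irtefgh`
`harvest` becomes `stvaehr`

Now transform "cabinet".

The pattern: sort the characters into alphabetical order, then move the last 3 characters to the front (rotate right by 3).
Working it through for "cabinet": intermediate "abceint", final "intabce".

intabce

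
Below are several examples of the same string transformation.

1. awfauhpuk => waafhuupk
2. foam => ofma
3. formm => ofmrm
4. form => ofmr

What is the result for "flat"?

The rule is to swap each adjacent pair of characters (1↔2, 3↔4, ...).
"flat" → "lfta".

lfta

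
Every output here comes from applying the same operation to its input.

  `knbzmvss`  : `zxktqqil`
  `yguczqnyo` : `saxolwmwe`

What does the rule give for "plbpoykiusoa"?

znmwigsqmynj

Rule — move the first 2 characters to the end (rotate left by 2), then shift every letter 2 places backward in the alphabet (wrapping around).
For "plbpoykiusoa", step one produces "bpoykiusoapl"; step two turns that into "znmwigsqmynj".
(Check on "knbzmvss": → "bzmvsskn" → "zxktqqil" ✓)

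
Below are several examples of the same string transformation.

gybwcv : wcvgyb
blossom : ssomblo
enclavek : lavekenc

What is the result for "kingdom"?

What's happening: move the first 3 characters to the end (rotate left by 3).
For "kingdom" the result is "gdomkin".

gdomkin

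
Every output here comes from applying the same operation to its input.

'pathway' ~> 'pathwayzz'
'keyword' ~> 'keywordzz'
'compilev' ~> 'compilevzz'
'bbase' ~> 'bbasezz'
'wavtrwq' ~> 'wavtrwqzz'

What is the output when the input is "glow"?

Rule — append "zz".
So "glow" becomes "glowzz".

glowzz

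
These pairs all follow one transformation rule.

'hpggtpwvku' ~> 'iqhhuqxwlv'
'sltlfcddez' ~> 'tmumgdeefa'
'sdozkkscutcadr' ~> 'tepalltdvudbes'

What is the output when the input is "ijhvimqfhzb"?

jkiwjnrgiac

The rule is to shift every letter 1 place forward in the alphabet (wrapping around).
Doing the same to "ijhvimqfhzb": "jkiwjnrgiac".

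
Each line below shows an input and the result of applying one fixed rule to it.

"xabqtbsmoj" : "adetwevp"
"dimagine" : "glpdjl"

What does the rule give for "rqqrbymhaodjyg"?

uttuebpkdrgm

The rule is to shift every letter 3 places forward in the alphabet (wrapping around), then delete the last 2 characters.
"rqqrbymhaodjyg" → "uttuebpkdrgmbj" → "uttuebpkdrgm".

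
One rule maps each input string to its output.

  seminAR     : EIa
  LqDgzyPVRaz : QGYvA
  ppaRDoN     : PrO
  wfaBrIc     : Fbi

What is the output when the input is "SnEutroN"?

The transformation: keep every other character starting from the second (positions 2nd, 4th, 6th, ...), then flip the case of every letter.
Starting from "SnEutroN": after the first operation, "nurN"; after the second, "NURn".

NURn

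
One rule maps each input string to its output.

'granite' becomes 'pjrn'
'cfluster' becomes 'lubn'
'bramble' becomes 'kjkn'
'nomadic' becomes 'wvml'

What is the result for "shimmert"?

brva

The rule is to keep every other character starting from the first (positions 1st, 3rd, 5th, ...), then shift every letter 9 places forward in the alphabet (wrapping around).
On "shimmert" that produces "brva".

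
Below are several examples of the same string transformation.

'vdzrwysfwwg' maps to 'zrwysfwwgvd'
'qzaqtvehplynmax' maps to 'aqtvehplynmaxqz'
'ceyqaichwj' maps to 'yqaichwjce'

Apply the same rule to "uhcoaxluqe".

coaxluqeuh

Looking at the pairs, the operation is to move the first 2 characters to the end (rotate left by 2).
"uhcoaxluqe" → "coaxluqeuh".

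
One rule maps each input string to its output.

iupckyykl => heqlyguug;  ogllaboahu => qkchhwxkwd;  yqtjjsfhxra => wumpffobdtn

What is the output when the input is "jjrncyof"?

bffnjyuk

What's happening: move the last character to the front, then shift every letter 4 places backward in the alphabet (wrapping around).
Doing the same to "jjrncyof": "bffnjyuk".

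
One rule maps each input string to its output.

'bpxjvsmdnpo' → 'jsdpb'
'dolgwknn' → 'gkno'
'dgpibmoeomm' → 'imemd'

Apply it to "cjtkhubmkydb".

In each case the input is transformed by: move the first 2 characters to the end (rotate left by 2), then keep every other character starting from the second (positions 2nd, 4th, 6th, ...).
Applying both steps to "cjtkhubmkydb": "tkhubmkydbcj", then "kumybj".

kumybj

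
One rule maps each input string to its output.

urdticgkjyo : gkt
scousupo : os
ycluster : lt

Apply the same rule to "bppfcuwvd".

The rule is to sort the characters into alphabetical order, then keep one character in every 3, starting at position 3 (positions 3rd, 6th, 9th, ...).
On "bppfcuwvd" that produces "dpw".

dpw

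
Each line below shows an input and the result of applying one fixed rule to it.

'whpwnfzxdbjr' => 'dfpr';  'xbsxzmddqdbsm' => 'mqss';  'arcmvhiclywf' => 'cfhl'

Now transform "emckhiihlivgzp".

cgil

Rule — keep one character in every 3, starting at position 3 (positions 3rd, 6th, 9th, ...), then sort the characters into alphabetical order.
Applying that to "emckhiihlivgzp" gives "cgil".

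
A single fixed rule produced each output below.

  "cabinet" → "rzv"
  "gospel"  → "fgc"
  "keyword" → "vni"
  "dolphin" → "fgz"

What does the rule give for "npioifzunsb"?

gfwlj

What's happening: keep every other character starting from the second (positions 2nd, 4th, 6th, ...), then shift every letter 9 places backward in the alphabet (wrapping around).
Working it through for "npioifzunsb": intermediate "pofus", final "gfwlj".
(Check on "dolphin": → "opi" → "fgz" ✓)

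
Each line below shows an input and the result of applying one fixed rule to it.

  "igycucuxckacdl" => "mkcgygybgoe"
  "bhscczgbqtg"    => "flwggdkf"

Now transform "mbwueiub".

What's happening: shift every letter 4 places forward in the alphabet (wrapping around), then delete the last 3 characters.
"mbwueiub" → "qfayimyf" → "qfayi".

qfayi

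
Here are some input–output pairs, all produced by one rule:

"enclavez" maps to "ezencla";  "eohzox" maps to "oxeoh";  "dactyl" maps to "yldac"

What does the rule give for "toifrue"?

Rule — move the last 3 characters to the front (rotate right by 3), then delete the first character.
Starting from "toifrue": after the first operation, "ruetoif"; after the second, "uetoif".

uetoif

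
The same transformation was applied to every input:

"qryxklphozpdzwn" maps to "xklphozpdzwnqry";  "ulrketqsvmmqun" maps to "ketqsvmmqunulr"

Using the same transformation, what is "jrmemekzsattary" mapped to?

Each output is the input with this applied: move the first 3 characters to the end (rotate left by 3).
Applying that to "jrmemekzsattary" gives "emekzsattaryjrm".

emekzsattaryjrm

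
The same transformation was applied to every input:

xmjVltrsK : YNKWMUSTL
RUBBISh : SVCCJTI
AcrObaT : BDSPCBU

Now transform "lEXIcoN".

MFYJDPO

Each output is the input with this applied: shift every letter 1 place forward in the alphabet (wrapping around), then convert every letter to uppercase.
Working it through for "lEXIcoN": intermediate "mFYJdpO", final "MFYJDPO".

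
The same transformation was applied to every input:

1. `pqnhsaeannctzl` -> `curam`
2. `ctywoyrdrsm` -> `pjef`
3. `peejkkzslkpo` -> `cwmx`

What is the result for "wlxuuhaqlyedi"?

jhnlv

The pattern: shift every letter 13 places forward in the alphabet (wrapping around) — i.e. ROT13, then keep one character in every 3, starting at position 1 (positions 1st, 4th, 7th, ...).
Doing the same to "wlxuuhaqlyedi": "jhnlv".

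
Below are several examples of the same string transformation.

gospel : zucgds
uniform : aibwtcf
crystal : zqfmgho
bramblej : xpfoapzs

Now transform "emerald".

rsasfoz

Looking at the pairs, the operation is to move the last character to the front, then shift every letter 12 places backward in the alphabet (wrapping around).
Applying both steps to "emerald": "demeral", then "rsasfoz".
(Check on "uniform": → "munifor" → "aibwtcf" ✓)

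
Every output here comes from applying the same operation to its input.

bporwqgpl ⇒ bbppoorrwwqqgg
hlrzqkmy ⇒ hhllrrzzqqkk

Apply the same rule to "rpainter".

What's happening: delete the last 2 characters, then double every character.
"rpainter" → "rpaint" → "rrppaaiinntt".

rrppaaiinntt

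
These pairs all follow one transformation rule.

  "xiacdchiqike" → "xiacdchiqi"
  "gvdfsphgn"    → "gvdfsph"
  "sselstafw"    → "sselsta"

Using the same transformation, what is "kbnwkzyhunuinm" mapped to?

In each case the input is transformed by: delete the last 2 characters.
"kbnwkzyhunuinm" → "kbnwkzyhunui".

kbnwkzyhunui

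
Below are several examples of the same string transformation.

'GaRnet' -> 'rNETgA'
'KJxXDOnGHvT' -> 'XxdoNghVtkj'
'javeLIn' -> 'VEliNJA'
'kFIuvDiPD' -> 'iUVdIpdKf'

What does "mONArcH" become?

In each case the input is transformed by: flip the case of every letter, then move the first 2 characters to the end (rotate left by 2).
Starting from "mONArcH": after the first operation, "MonaRCh"; after the second, "naRChMo".

naRChMo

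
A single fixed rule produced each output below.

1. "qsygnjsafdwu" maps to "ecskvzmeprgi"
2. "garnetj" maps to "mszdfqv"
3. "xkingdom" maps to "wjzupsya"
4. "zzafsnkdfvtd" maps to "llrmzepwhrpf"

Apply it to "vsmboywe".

What's happening: swap each adjacent pair of characters (1↔2, 3↔4, ...), then shift every letter 12 places forward in the alphabet (wrapping around).
On "vsmboywe": the first step gives "svbmyoew", and the second then gives "ehnykaqi".
(Check on "zzafsnkdfvtd": → "zzfansdkvfdt" → "llrmzepwhrpf" ✓)

ehnykaqi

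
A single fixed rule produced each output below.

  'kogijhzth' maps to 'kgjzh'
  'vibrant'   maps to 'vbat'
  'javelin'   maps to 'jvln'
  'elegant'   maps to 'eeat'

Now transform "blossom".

bosm

In each case the input is transformed by: keep every other character starting from the first (positions 1st, 3rd, 5th, ...).
For "blossom" the result is "bosm".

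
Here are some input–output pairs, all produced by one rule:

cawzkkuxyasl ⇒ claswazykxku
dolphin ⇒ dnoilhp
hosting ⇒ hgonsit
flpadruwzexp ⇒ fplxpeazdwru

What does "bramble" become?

berlabm

The transformation: take characters alternately from the front and the back (1st, last, 2nd, 2nd-last, ...).
For "bramble" the result is "berlabm".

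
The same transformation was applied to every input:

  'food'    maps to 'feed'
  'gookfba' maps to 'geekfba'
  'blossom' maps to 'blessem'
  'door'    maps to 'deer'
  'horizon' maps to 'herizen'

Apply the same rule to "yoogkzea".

yeegkzea

The rule is to replace every "o" with "e".
For "yoogkzea" the result is "yeegkzea".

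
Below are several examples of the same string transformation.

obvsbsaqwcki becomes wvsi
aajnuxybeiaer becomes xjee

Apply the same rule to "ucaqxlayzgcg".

In each case the input is transformed by: keep one character in every 3, starting at position 3 (positions 3rd, 6th, 9th, ...), then sort the characters into reverse alphabetical order.
"ucaqxlayzgcg" → "alzg" → "zlga".

zlga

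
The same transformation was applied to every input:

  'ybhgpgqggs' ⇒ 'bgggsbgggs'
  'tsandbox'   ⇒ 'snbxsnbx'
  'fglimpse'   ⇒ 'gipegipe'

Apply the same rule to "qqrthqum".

qtqmqtqm

The rule is to keep every other character starting from the second (positions 2nd, 4th, 6th, ...), then write the whole string twice.
Applying both steps to "qqrthqum": "qtqm", then "qtqmqtqm".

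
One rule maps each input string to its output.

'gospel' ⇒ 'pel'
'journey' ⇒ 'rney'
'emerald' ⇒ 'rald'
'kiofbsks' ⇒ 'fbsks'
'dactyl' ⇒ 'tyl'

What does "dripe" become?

pe

The pattern: delete the first 3 characters.
On "dripe" that produces "pe".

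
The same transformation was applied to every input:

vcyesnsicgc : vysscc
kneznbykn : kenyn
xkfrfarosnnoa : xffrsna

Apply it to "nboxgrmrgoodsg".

nogmgos

Looking at the pairs, the operation is to keep every other character starting from the first (positions 1st, 3rd, 5th, ...).
"nboxgrmrgoodsg" → "nogmgos".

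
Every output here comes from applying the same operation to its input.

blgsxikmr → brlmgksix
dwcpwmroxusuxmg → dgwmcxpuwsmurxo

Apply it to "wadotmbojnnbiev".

wvaediobtnmnbjo

In each case the input is transformed by: take characters alternately from the front and the back (1st, last, 2nd, 2nd-last, ...).
On "wadotmbojnnbiev" that produces "wvaediobtnmnbjo".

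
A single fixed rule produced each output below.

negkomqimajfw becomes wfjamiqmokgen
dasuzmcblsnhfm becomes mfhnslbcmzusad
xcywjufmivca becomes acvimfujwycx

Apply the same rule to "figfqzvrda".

In each case the input is transformed by: reverse the string.
On "figfqzvrda" that produces "adrvzqfgif".

adrvzqfgif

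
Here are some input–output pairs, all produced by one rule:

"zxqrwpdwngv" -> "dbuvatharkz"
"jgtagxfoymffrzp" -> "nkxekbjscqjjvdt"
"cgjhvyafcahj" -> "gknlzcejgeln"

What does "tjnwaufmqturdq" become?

The rule is to shift every letter 4 places forward in the alphabet (wrapping around).
On "tjnwaufmqturdq" that produces "xnraeyjquxyvhu".

xnraeyjquxyvhu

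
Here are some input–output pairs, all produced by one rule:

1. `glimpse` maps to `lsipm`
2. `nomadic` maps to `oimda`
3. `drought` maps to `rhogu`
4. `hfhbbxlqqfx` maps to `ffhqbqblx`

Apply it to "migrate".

itgar

Each output is the input with this applied: take characters alternately from the front and the back (1st, last, 2nd, 2nd-last, ...), then delete the first 2 characters.
Applying that to "migrate" gives "itgar".
(Check on "nomadic": → "ncoimda" → "oimda" ✓)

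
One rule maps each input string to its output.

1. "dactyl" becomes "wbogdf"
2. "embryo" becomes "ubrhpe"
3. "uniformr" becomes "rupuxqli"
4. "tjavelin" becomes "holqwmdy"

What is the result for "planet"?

qhwsod

The pattern: shift every letter 3 places forward in the alphabet (wrapping around), then swap the front and back halves of the string.
"planet" → "sodqhw" → "qhwsod".
(Check on "embryo": → "hpeubr" → "ubrhpe" ✓)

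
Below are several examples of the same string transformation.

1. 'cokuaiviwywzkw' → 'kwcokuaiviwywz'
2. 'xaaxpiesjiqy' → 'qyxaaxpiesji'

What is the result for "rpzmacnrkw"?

Looking at the pairs, the operation is to move the last 2 characters to the front (rotate right by 2).
For "rpzmacnrkw" the result is "kwrpzmacnr".

kwrpzmacnr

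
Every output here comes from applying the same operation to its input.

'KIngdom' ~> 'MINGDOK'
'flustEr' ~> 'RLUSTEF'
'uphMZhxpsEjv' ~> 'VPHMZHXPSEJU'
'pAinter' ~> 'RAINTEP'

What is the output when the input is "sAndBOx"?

The rule is to swap the first and last characters, then convert every letter to uppercase.
Applying both steps to "sAndBOx": "xAndBOs", then "XANDBOS".
(Check on "pAinter": → "rAintep" → "RAINTEP" ✓)

XANDBOS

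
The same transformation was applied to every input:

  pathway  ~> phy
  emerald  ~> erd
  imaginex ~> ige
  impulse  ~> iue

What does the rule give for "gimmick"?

In each case the input is transformed by: keep one character in every 3, starting at position 1 (positions 1st, 4th, 7th, ...).
So "gimmick" becomes "gmk".

gmk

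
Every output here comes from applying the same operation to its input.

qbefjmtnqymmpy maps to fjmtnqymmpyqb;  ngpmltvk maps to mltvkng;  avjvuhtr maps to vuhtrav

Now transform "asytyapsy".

tyapsyas

Each output is the input with this applied: move the first 2 characters to the end (rotate left by 2), then delete the first character.
Working it through for "asytyapsy": intermediate "ytyapsyas", final "tyapsyas".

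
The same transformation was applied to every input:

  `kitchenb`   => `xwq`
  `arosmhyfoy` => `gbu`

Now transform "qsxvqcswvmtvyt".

The pattern: shift every letter 11 places backward in the alphabet (wrapping around), then keep one character in every 3, starting at position 2 (positions 2nd, 5th, 8th, ...).
Starting from "qsxvqcswvmtvyt": after the first operation, "fhmkfrhlkbikni"; after the second, "hflii".

hflii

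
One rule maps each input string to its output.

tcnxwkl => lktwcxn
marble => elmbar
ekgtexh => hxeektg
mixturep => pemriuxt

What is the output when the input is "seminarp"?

prsaenmi

Each output is the input with this applied: move the last character to the front, then take characters alternately from the front and the back (1st, last, 2nd, 2nd-last, ...).
On "seminarp": the first step gives "pseminar", and the second then gives "prsaenmi".
(Check on "mixturep": → "pmixture" → "pemriuxt" ✓)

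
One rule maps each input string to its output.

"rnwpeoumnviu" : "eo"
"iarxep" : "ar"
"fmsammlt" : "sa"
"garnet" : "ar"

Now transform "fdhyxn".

The pattern: swap the front and back halves of the string, then keep only the last 2 characters.
Applying both steps to "fdhyxn": "yxnfdh", then "dh".

dh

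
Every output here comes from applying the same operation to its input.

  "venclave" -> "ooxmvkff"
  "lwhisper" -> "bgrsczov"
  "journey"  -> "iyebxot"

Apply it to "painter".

Each output is the input with this applied: swap the first and last characters, then shift every letter 10 places forward in the alphabet (wrapping around).
Working it through for "painter": intermediate "raintep", final "bksxdoz".
(Check on "journey": → "yournej" → "iyebxot" ✓)

bksxdoz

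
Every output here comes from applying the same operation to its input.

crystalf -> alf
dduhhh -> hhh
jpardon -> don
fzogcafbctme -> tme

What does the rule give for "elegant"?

ant

In each case the input is transformed by: keep only the last 3 characters.
Applying that to "elegant" gives "ant".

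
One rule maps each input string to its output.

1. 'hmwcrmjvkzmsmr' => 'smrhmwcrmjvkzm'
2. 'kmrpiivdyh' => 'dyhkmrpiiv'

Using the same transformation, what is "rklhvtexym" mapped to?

The transformation: move the last 3 characters to the front (rotate right by 3).
Applying that to "rklhvtexym" gives "xymrklhvte".

xymrklhvte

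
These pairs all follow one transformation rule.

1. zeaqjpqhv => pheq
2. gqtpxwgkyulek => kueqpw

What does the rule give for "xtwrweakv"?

ektr

In each case the input is transformed by: keep every other character starting from the second (positions 2nd, 4th, 6th, ...), then swap the front and back halves of the string.
Starting from "xtwrweakv": after the first operation, "trek"; after the second, "ektr".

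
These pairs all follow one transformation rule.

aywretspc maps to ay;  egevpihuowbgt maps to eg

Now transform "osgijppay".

Rule — keep only the first 2 characters.
On "osgijppay" that produces "os".

os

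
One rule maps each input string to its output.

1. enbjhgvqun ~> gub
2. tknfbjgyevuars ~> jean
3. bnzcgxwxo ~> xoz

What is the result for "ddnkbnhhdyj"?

The pattern: keep one character in every 3, starting at position 3 (positions 3rd, 6th, 9th, ...), then move the first character to the end.
Applying both steps to "ddnkbnhhdyj": "nnd", then "ndn".

ndn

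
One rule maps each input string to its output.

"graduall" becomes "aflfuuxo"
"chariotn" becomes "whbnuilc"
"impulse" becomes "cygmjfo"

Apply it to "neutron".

In each case the input is transformed by: take characters alternately from the front and the back (1st, last, 2nd, 2nd-last, ...), then shift every letter 6 places backward in the alphabet (wrapping around).
Starting from "neutron": after the first operation, "nneourt"; after the second, "hhyioln".
(Check on "impulse": → "iemsplu" → "cygmjfo" ✓)

hhyioln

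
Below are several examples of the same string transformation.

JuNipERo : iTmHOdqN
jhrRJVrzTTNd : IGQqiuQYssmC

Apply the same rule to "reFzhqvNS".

In each case the input is transformed by: flip the case of every letter, then shift every letter 1 place backward in the alphabet (wrapping around).
Working it through for "reFzhqvNS": intermediate "REfZHQVns", final "QDeYGPUmr".

QDeYGPUmr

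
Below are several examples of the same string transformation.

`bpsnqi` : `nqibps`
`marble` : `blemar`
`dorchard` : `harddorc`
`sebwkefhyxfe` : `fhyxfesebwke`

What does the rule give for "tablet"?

lettab

The pattern: swap the front and back halves of the string.
So "tablet" becomes "lettab".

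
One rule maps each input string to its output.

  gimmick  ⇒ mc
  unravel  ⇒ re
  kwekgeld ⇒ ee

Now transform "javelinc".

What's happening: keep one character in every 3, starting at position 3 (positions 3rd, 6th, 9th, ...).
On "javelinc" that produces "vi".

vi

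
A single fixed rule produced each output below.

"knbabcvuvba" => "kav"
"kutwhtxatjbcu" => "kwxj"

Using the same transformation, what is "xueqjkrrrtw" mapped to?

What's happening: delete the last 3 characters, then keep one character in every 3, starting at position 1 (positions 1st, 4th, 7th, ...).
"xueqjkrrrtw" → "xqr".

xqr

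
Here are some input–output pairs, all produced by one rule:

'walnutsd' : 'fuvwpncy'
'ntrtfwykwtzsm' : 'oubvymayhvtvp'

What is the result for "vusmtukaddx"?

zffcmwvouwx

Each output is the input with this applied: reverse the string, then shift every letter 2 places forward in the alphabet (wrapping around).
On "vusmtukaddx": the first step gives "xddakutmsuv", and the second then gives "zffcmwvouwx".
(Check on "walnutsd": → "dstunlaw" → "fuvwpncy" ✓)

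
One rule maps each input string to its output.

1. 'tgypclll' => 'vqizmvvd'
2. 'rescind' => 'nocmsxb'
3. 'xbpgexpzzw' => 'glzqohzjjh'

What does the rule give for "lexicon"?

The rule is to swap the first and last characters, then shift every letter 10 places forward in the alphabet (wrapping around).
"lexicon" → "xohsmyv".

xohsmyv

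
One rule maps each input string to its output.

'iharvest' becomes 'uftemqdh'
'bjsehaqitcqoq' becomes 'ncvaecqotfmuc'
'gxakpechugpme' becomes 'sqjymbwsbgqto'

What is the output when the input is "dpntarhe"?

Rule — shift every letter 12 places forward in the alphabet (wrapping around), then take characters alternately from the front and the back (1st, last, 2nd, 2nd-last, ...).
Working it through for "dpntarhe": intermediate "pbzfmdtq", final "pqbtzdfm".

pqbtzdfm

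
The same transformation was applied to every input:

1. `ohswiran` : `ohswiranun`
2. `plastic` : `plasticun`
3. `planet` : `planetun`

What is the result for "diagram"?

The transformation: append "un".
On "diagram" that produces "diagramun".

diagramun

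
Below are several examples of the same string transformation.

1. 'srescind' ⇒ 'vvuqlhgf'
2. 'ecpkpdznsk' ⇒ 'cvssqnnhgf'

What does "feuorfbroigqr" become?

In each case the input is transformed by: sort the characters into reverse alphabetical order, then shift every letter 3 places forward in the alphabet (wrapping around).
Working it through for "feuorfbroigqr": intermediate "urrrqooigffeb", final "xuuutrrljiihe".

xuuutrrljiihe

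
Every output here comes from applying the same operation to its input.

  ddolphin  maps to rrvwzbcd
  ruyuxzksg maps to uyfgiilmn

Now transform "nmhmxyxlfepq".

stvzaabdellm

Each output is the input with this applied: sort the characters into alphabetical order, then shift every letter 12 places backward in the alphabet (wrapping around).
Applying both steps to "nmhmxyxlfepq": "efhlmmnpqxxy", then "stvzaabdellm".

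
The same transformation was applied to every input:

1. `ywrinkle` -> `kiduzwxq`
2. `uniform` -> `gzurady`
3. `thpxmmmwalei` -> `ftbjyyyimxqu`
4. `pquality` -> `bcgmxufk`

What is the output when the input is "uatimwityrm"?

Rule — shift every letter 12 places forward in the alphabet (wrapping around).
So "uatimwityrm" becomes "gmfuyiufkdy".

gmfuyiufkdy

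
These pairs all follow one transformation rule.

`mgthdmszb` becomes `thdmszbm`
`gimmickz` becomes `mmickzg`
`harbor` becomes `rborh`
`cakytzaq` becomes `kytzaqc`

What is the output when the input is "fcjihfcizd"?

The rule is to move the first character to the end, then delete the first character.
On "fcjihfcizd": the first step gives "cjihfcizdf", and the second then gives "jihfcizdf".

jihfcizdf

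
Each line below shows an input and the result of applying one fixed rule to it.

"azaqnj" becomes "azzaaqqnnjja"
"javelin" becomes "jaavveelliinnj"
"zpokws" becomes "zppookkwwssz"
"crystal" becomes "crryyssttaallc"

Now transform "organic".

orrggaanniicco

The transformation: double every character, then move the first character to the end.
For "organic", step one produces "oorrggaanniicc"; step two turns that into "orrggaanniicco".
(Check on "zpokws": → "zzppookkwwss" → "zppookkwwssz" ✓)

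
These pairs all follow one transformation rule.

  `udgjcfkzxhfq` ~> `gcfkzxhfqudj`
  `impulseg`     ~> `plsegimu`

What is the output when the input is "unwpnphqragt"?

The pattern: move the first 3 characters to the end (rotate left by 3), then swap the first and last characters.
Doing the same to "unwpnphqragt": "wnphqragtunp".

wnphqragtunp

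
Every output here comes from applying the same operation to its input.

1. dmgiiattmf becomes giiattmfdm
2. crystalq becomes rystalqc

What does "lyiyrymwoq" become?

iyrymwoqly

In each case the input is transformed by: move the last 3 characters to the front (rotate right by 3), then swap the front and back halves of the string.
Applying both steps to "lyiyrymwoq": "woqlyiyrym", then "iyrymwoqly".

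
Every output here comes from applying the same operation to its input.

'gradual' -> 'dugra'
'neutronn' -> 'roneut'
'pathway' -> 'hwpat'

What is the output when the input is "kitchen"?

The rule is to delete the last 2 characters, then move the last 2 characters to the front (rotate right by 2).
Doing the same to "kitchen": "chkit".

chkit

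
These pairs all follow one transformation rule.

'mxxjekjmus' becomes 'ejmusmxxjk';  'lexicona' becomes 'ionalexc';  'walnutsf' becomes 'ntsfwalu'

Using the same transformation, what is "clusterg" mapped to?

sergclut

Rule — swap the front and back halves of the string, then swap the first and last characters.
On "clusterg": the first step gives "tergclus", and the second then gives "sergclut".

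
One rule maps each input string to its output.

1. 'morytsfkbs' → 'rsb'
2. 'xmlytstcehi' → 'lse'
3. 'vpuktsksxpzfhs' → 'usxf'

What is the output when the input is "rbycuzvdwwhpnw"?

The transformation: keep one character in every 3, starting at position 3 (positions 3rd, 6th, 9th, ...).
"rbycuzvdwwhpnw" → "yzwp".

yzwp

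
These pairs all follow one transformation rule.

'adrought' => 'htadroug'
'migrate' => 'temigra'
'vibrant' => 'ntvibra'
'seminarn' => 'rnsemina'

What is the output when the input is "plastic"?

Looking at the pairs, the operation is to move the last 2 characters to the front (rotate right by 2).
On "plastic" that produces "icplast".

icplast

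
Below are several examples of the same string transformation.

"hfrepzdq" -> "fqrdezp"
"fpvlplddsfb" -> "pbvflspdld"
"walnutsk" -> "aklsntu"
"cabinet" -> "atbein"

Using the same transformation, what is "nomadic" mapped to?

Looking at the pairs, the operation is to delete the first character, then take characters alternately from the front and the back (1st, last, 2nd, 2nd-last, ...).
Working it through for "nomadic": intermediate "omadic", final "ocmiad".

ocmiad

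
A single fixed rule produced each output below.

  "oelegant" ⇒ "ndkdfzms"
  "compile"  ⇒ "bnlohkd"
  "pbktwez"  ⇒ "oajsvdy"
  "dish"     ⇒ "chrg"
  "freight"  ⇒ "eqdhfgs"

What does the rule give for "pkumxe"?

Looking at the pairs, the operation is to shift every letter 1 place backward in the alphabet (wrapping around).
Doing the same to "pkumxe": "ojtlwd".

ojtlwd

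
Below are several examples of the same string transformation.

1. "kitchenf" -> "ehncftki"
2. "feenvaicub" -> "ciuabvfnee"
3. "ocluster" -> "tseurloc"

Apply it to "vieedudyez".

In each case the input is transformed by: move the last 3 characters to the front (rotate right by 3), then take characters alternately from the front and the back (1st, last, 2nd, 2nd-last, ...).
Doing the same to "vieedudyez": "ydeuzdveie".
(Check on "feenvaicub": → "cubfeenvai" → "ciuabvfnee" ✓)

ydeuzdveie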